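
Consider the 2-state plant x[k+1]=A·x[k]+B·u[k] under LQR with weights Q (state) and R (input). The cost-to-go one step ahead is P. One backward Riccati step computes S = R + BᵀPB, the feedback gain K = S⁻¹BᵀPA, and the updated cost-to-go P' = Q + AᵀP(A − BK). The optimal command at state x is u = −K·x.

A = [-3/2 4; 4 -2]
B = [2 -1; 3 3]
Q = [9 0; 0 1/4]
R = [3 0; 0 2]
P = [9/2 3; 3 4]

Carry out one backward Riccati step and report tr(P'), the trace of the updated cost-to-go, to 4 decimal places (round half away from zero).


BᵀP = [18.0000 18.0000; 4.5000 9.0000]
S = R + BᵀPB = [3 0; 0 2] + [90.0000 36.0000; 36.0000 22.5000] = [93.0000 36.0000; 36.0000 24.5000]
BᵀPA = [45.0000 36.0000; 29.2500 0.0000]
K = S⁻¹·BᵀPA = [0.0504 0.8977; 1.1198 -1.3191]
A−BK = [-0.4809 0.8855; 0.4893 -0.7359]
AᵀP(A−BK) = [3.1023 -3.8137; -3.8137 7.6824]
P' = Q + AᵀP(A−BK) = [12.1023 -3.8137; -3.8137 7.9324]
tr(P') = 20.0347

20.0347


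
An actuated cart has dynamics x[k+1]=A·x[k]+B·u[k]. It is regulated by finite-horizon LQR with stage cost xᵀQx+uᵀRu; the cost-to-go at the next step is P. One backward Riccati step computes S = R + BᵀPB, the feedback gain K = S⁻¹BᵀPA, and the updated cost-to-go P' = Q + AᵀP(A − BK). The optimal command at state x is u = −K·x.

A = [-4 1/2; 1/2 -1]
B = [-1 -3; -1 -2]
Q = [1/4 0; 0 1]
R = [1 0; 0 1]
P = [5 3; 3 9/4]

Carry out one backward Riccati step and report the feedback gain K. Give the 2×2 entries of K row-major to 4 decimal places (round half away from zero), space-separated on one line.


0.0751 0.0962 0.8204 -0.0035

BᵀP = [-8.0000 -5.2500; -21.0000 -13.5000]
S = R + BᵀPB = [1 0; 0 1] + [13.2500 34.5000; 34.5000 90.0000] = [14.2500 34.5000; 34.5000 91.0000]
BᵀPA = [29.3750 1.2500; 77.2500 3.0000]
K = S⁻¹·BᵀPA = [0.0751 0.0962; 0.8204 -0.0035]
A−BK = [-1.4636 0.5857; 2.2160 -0.9108]
AᵀP(A−BK) = [2.9783 -0.9302; -0.9302 0.3903]
P' = Q + AᵀP(A−BK) = [3.2283 -0.9302; -0.9302 1.3903]
tr(P') = 4.6185


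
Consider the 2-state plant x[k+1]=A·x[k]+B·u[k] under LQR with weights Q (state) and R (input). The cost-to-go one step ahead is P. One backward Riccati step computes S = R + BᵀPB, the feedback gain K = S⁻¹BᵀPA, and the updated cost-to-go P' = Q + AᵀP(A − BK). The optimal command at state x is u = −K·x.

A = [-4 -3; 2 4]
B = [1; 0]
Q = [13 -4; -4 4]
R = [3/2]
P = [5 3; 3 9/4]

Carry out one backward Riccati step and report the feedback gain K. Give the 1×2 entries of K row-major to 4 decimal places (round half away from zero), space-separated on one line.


BᵀP = [5.0000 3.0000]
S = R + BᵀPB = [3/2] + [5.0000] = [6.5000]
BᵀPA = [-14.0000 -3.0000]
K = S⁻¹·BᵀPA = [-2.1538 -0.4615]
A−BK = [-1.8462 -2.5385; 2.0000 4.0000]
AᵀP(A−BK) = [10.8462 5.5385; 5.5385 7.6154]
P' = Q + AᵀP(A−BK) = [23.8462 1.5385; 1.5385 11.6154]
tr(P') = 35.4615

-2.1538 -0.4615


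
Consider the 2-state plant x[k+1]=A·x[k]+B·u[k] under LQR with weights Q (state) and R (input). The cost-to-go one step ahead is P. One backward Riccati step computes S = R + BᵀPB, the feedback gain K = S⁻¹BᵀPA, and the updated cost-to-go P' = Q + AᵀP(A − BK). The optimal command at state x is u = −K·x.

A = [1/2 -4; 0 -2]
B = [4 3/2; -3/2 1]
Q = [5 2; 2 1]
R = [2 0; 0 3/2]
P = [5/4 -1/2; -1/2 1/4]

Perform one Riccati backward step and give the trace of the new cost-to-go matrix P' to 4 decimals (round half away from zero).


BᵀP = [5.7500 -2.3750; 1.3750 -0.5000]
S = R + BᵀPB = [2 0; 0 3/2] + [26.5625 6.2500; 6.2500 1.5625] = [28.5625 6.2500; 6.2500 3.0625]
BᵀPA = [2.8750 -18.2500; 0.6875 -4.5000]
K = S⁻¹·BᵀPA = [0.0931 -0.5735; 0.0345 -0.2989]
A−BK = [0.0758 -1.2575; 0.1052 -2.5614]
AᵀP(A−BK) = [0.0211 -0.1456; -0.1456 1.1878]
P' = Q + AᵀP(A−BK) = [5.0211 1.8544; 1.8544 2.1878]
tr(P') = 7.2089

7.2089


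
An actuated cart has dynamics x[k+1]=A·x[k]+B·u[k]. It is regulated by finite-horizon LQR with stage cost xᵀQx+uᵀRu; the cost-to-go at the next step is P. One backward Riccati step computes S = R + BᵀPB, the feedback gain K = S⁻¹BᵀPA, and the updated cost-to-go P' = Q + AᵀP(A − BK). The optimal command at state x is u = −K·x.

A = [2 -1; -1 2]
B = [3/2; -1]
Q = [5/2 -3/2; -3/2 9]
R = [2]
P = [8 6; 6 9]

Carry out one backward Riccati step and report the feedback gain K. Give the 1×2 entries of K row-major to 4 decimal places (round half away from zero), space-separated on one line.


BᵀP = [6.0000 0.0000]
S = R + BᵀPB = [2] + [9.0000] = [11.0000]
BᵀPA = [12.0000 -6.0000]
K = S⁻¹·BᵀPA = [1.0909 -0.5455]
A−BK = [0.3636 -0.1818; 0.0909 1.4545]
AᵀP(A−BK) = [3.9091 2.5455; 2.5455 16.7273]
P' = Q + AᵀP(A−BK) = [6.4091 1.0455; 1.0455 25.7273]
tr(P') = 32.1364

1.0909 -0.5455


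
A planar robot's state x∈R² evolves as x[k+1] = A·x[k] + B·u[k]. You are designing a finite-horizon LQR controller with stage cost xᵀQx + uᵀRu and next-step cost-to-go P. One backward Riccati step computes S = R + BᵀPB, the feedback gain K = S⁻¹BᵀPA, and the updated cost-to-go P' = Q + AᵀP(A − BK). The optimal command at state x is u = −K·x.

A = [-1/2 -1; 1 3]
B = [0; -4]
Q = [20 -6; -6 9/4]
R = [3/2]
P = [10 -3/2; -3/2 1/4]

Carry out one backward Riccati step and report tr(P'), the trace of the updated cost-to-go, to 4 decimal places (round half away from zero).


30.1136

BᵀP = [6.0000 -1.0000]
S = R + BᵀPB = [3/2] + [4.0000] = [5.5000]
BᵀPA = [-4.0000 -9.0000]
K = S⁻¹·BᵀPA = [-0.7273 -1.6364]
A−BK = [-0.5000 -1.0000; -1.9091 -3.5455]
AᵀP(A−BK) = [1.3409 2.9545; 2.9545 6.5227]
P' = Q + AᵀP(A−BK) = [21.3409 -3.0455; -3.0455 8.7727]
tr(P') = 30.1136


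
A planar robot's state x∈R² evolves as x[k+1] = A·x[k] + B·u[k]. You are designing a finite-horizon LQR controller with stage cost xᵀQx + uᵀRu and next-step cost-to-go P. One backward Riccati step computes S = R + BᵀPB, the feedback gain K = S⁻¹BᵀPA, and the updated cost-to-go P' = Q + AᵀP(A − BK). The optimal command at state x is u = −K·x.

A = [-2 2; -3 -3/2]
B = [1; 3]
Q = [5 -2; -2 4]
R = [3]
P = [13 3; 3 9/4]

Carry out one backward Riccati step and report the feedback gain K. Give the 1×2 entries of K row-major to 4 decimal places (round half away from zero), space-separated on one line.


-1.3502 0.5415

BᵀP = [22.0000 9.7500]
S = R + BᵀPB = [3] + [51.2500] = [54.2500]
BᵀPA = [-73.2500 29.3750]
K = S⁻¹·BᵀPA = [-1.3502 0.5415]
A−BK = [-0.6498 1.4585; 1.0507 -3.1244]
AᵀP(A−BK) = [9.3456 -11.2120; -11.2120 23.1567]
P' = Q + AᵀP(A−BK) = [14.3456 -13.2120; -13.2120 27.1567]
tr(P') = 41.5023


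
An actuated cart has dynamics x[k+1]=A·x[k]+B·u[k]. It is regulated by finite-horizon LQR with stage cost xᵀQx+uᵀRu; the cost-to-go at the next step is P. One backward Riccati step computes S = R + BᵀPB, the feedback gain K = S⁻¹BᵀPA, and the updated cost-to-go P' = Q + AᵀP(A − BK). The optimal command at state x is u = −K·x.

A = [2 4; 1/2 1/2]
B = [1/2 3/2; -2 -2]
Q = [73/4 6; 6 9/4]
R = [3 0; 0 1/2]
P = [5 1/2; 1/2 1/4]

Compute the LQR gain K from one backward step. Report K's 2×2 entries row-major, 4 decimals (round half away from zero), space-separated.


BᵀP = [1.5000 -0.2500; 6.5000 0.2500]
S = R + BᵀPB = [3 0; 0 1/2] + [1.2500 2.7500; 2.7500 9.2500] = [4.2500 2.7500; 2.7500 9.7500]
BᵀPA = [2.8750 5.8750; 13.1250 26.1250]
K = S⁻¹·BᵀPA = [-0.2380 -0.4299; 1.4133 2.8007]
A−BK = [-0.0009 0.0138; 2.8506 5.2417]
AᵀP(A−BK) = [3.1974 6.0387; 6.0387 11.4188]
P' = Q + AᵀP(A−BK) = [21.4474 12.0387; 12.0387 13.6688]
tr(P') = 35.1162

-0.2380 -0.4299 1.4133 2.8007


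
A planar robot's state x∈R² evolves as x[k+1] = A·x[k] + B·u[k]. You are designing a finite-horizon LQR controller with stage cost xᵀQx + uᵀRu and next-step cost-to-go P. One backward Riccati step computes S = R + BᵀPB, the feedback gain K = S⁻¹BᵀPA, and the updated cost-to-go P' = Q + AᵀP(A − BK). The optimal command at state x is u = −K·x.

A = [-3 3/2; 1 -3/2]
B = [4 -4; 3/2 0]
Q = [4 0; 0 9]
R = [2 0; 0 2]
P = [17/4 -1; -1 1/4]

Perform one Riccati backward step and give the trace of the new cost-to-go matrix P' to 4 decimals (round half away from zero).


14.0202

BᵀP = [15.5000 -3.6250; -17.0000 4.0000]
S = R + BᵀPB = [2 0; 0 2] + [56.5625 -62.0000; -62.0000 68.0000] = [58.5625 -62.0000; -62.0000 70.0000]
BᵀPA = [-50.1250 28.6875; 55.0000 -31.5000]
K = S⁻¹·BᵀPA = [-0.3867 0.2159; 0.4432 -0.2588]
A−BK = [0.3196 -0.3987; 1.5800 -1.8238]
AᵀP(A−BK) = [0.7402 -0.4455; -0.4455 0.2800]
P' = Q + AᵀP(A−BK) = [4.7402 -0.4455; -0.4455 9.2800]
tr(P') = 14.0202


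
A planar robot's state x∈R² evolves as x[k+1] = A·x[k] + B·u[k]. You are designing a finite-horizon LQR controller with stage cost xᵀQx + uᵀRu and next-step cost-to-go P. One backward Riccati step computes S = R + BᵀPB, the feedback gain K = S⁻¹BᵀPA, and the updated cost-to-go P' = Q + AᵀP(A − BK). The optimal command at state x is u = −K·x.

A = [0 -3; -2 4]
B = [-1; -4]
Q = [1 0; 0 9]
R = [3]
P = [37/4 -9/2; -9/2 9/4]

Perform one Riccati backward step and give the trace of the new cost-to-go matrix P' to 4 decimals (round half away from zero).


BᵀP = [8.7500 -4.5000]
S = R + BᵀPB = [3] + [9.2500] = [12.2500]
BᵀPA = [9.0000 -44.2500]
K = S⁻¹·BᵀPA = [0.7347 -3.6122]
A−BK = [0.7347 -6.6122; 0.9388 -10.4490]
AᵀP(A−BK) = [2.3878 -12.4898; -12.4898 67.4082]
P' = Q + AᵀP(A−BK) = [3.3878 -12.4898; -12.4898 76.4082]
tr(P') = 79.7959

79.7959


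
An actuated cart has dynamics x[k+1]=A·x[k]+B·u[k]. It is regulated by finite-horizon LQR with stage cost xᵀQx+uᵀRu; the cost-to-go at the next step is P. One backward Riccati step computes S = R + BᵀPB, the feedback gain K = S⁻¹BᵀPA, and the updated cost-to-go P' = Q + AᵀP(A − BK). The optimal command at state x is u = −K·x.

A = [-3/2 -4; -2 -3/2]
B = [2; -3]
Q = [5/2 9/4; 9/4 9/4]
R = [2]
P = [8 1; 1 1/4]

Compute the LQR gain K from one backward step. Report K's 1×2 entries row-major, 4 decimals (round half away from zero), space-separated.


-0.9072 -2.2216

BᵀP = [13.0000 1.2500]
S = R + BᵀPB = [2] + [22.2500] = [24.2500]
BᵀPA = [-22.0000 -53.8750]
K = S⁻¹·BᵀPA = [-0.9072 -2.2216]
A−BK = [0.3144 0.4433; -4.7216 -8.1649]
AᵀP(A−BK) = [5.0412 10.1237; 10.1237 20.8711]
P' = Q + AᵀP(A−BK) = [7.5412 12.3737; 12.3737 23.1211]
tr(P') = 30.6624


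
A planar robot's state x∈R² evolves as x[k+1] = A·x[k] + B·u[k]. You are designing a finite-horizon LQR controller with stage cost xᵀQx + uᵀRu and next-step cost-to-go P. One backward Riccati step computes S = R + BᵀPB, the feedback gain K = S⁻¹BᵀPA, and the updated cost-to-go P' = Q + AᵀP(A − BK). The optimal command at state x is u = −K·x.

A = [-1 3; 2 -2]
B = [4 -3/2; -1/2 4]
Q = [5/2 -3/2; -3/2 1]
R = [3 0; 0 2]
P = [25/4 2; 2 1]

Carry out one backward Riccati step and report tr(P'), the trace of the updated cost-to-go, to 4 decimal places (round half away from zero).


BᵀP = [24.0000 7.5000; -1.3750 1.0000]
S = R + BᵀPB = [3 0; 0 2] + [92.2500 -6.0000; -6.0000 6.0625] = [95.2500 -6.0000; -6.0000 8.0625]
BᵀPA = [-9.0000 57.0000; 3.3750 -6.1250]
K = S⁻¹·BᵀPA = [-0.0715 0.5776; 0.3654 -0.3298]
A−BK = [-0.1660 0.1947; 0.5026 -0.3919]
AᵀP(A−BK) = [0.3735 -0.4380; -0.4380 1.3039]
P' = Q + AᵀP(A−BK) = [2.8735 -1.9380; -1.9380 2.3039]
tr(P') = 5.1774

5.1774


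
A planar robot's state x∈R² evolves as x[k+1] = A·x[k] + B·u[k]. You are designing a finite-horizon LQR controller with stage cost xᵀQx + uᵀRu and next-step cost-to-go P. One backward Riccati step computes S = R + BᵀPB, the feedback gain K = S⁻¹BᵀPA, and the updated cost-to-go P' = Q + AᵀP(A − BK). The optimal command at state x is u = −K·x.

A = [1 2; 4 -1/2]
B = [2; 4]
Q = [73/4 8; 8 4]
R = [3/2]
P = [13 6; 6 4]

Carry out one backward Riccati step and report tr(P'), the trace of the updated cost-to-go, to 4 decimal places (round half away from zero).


BᵀP = [50.0000 28.0000]
S = R + BᵀPB = [3/2] + [212.0000] = [213.5000]
BᵀPA = [162.0000 86.0000]
K = S⁻¹·BᵀPA = [0.7588 0.4028]
A−BK = [-0.5176 1.1944; 0.9649 -2.1112]
AᵀP(A−BK) = [2.0773 -2.2553; -2.2553 6.3583]
P' = Q + AᵀP(A−BK) = [20.3273 5.7447; 5.7447 10.3583]
tr(P') = 30.6856

30.6856


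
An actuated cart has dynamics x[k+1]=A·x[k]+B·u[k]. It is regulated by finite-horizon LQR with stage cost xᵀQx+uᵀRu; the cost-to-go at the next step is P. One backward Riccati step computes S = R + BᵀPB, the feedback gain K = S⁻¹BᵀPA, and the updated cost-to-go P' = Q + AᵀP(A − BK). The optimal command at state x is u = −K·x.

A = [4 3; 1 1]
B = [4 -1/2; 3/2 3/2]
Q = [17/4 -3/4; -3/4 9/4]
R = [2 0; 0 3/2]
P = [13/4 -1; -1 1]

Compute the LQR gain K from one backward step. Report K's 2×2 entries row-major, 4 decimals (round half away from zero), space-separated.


BᵀP = [11.5000 -2.5000; -3.1250 2.0000]
S = R + BᵀPB = [2 0; 0 3/2] + [42.2500 -9.5000; -9.5000 4.5625] = [44.2500 -9.5000; -9.5000 6.0625]
BᵀPA = [43.5000 32.0000; -10.5000 -7.3750]
K = S⁻¹·BᵀPA = [0.9211 0.6962; -0.2886 -0.1255]
A−BK = [0.1713 0.1524; 0.0513 0.1439]
AᵀP(A−BK) = [1.9022 1.3966; 1.3966 1.0454]
P' = Q + AᵀP(A−BK) = [6.1522 0.6466; 0.6466 3.2954]
tr(P') = 9.4476

0.9211 0.6962 -0.2886 -0.1255


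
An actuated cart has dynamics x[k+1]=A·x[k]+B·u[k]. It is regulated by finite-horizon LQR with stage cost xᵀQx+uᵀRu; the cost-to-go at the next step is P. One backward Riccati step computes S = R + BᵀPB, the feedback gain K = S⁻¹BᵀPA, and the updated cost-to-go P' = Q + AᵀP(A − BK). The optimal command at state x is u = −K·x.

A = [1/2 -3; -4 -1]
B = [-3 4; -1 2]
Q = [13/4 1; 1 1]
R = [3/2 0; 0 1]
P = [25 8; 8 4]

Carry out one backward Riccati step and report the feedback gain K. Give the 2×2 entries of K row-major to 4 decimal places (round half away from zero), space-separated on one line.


BᵀP = [-83.0000 -28.0000; 116.0000 40.0000]
S = R + BᵀPB = [3/2 0; 0 1] + [277.0000 -388.0000; -388.0000 544.0000] = [278.5000 -388.0000; -388.0000 545.0000]
BᵀPA = [70.5000 277.0000; -102.0000 -388.0000]
K = S⁻¹·BᵀPA = [-0.9314 0.3399; -0.8502 -0.4699]
A−BK = [1.1068 -0.1005; -3.2309 0.2798]
AᵀP(A−BK) = [17.1888 -1.3971; -1.3971 0.5099]
P' = Q + AᵀP(A−BK) = [20.4388 -0.3971; -0.3971 1.5099]
tr(P') = 21.9487

-0.9314 0.3399 -0.8502 -0.4699


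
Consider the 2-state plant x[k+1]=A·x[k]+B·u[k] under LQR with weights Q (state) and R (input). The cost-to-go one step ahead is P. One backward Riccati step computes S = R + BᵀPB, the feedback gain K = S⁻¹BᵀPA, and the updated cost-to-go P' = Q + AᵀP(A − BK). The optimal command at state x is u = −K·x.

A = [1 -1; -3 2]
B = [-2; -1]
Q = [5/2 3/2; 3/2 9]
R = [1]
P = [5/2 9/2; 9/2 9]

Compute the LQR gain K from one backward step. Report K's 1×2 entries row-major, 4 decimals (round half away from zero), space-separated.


BᵀP = [-9.5000 -18.0000]
S = R + BᵀPB = [1] + [37.0000] = [38.0000]
BᵀPA = [44.5000 -26.5000]
K = S⁻¹·BᵀPA = [1.1711 -0.6974]
A−BK = [3.3421 -2.3947; -1.8289 1.3026]
AᵀP(A−BK) = [4.3882 -2.9671; -2.9671 2.0197]
P' = Q + AᵀP(A−BK) = [6.8882 -1.4671; -1.4671 11.0197]
tr(P') = 17.9079

1.1711 -0.6974


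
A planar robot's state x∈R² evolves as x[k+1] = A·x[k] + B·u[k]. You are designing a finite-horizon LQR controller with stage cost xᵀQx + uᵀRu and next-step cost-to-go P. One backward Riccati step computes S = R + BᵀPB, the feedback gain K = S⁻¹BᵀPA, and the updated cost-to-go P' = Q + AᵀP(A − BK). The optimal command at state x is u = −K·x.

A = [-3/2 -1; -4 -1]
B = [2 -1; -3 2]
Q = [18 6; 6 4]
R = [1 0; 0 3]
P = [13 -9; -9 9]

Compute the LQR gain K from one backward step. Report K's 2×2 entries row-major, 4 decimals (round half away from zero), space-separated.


BᵀP = [53.0000 -45.0000; -31.0000 27.0000]
S = R + BᵀPB = [1 0; 0 3] + [241.0000 -143.0000; -143.0000 85.0000] = [242.0000 -143.0000; -143.0000 88.0000]
BᵀPA = [100.5000 -8.0000; -61.5000 4.0000]
K = S⁻¹·BᵀPA = [0.0584 -0.1558; -0.6039 -0.2078]
A−BK = [-2.2208 -0.8961; -2.6169 -1.0519]
AᵀP(A−BK) = [22.2370 8.8831; 8.8831 3.5844]
P' = Q + AᵀP(A−BK) = [40.2370 14.8831; 14.8831 7.5844]
tr(P') = 47.8214

0.0584 -0.1558 -0.6039 -0.2078


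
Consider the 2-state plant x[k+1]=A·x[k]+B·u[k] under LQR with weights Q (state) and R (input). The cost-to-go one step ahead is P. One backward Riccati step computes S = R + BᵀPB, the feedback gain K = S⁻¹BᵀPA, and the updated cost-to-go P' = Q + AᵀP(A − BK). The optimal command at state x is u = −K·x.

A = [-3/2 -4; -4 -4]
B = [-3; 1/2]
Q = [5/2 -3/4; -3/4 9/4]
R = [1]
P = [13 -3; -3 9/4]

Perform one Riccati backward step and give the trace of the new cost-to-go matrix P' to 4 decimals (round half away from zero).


BᵀP = [-40.5000 10.1250]
S = R + BᵀPB = [1] + [126.5625] = [127.5625]
BᵀPA = [20.2500 121.5000]
K = S⁻¹·BᵀPA = [0.1587 0.9525]
A−BK = [-1.0238 -1.1426; -4.0794 -4.4762]
AᵀP(A−BK) = [26.0354 28.7124; 28.7124 32.2744]
P' = Q + AᵀP(A−BK) = [28.5354 27.9624; 27.9624 34.5244]
tr(P') = 63.0598

63.0598


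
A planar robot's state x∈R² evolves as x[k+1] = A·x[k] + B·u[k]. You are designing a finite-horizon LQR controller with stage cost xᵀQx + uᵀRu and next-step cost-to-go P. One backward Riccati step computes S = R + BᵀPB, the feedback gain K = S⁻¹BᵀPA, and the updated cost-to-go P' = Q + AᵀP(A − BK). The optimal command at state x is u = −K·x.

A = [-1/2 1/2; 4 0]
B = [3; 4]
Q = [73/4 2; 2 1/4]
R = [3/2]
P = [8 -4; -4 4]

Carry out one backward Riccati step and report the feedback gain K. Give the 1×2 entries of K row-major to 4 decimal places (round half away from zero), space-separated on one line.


0.2892 0.0964

BᵀP = [8.0000 4.0000]
S = R + BᵀPB = [3/2] + [40.0000] = [41.5000]
BᵀPA = [12.0000 4.0000]
K = S⁻¹·BᵀPA = [0.2892 0.0964]
A−BK = [-1.3675 0.2108; 2.8434 -0.3855]
AᵀP(A−BK) = [78.5301 -11.1566; -11.1566 1.6145]
P' = Q + AᵀP(A−BK) = [96.7801 -9.1566; -9.1566 1.8645]
tr(P') = 98.6446


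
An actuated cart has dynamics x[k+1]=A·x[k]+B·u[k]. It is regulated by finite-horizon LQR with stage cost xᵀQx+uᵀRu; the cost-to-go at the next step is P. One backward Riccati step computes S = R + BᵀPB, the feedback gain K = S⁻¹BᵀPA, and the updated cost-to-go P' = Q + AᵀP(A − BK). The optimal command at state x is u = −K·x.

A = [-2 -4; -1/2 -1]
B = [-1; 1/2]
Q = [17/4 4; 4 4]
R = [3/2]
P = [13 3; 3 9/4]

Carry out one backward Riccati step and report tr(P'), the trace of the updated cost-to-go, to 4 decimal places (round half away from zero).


BᵀP = [-11.5000 -1.8750]
S = R + BᵀPB = [3/2] + [10.5625] = [12.0625]
BᵀPA = [23.9375 47.8750]
K = S⁻¹·BᵀPA = [1.9845 3.9689]
A−BK = [-0.0155 -0.0311; -1.4922 -2.9845]
AᵀP(A−BK) = [11.0596 22.1192; 22.1192 44.2383]
P' = Q + AᵀP(A−BK) = [15.3096 26.1192; 26.1192 48.2383]
tr(P') = 63.5479

63.5479


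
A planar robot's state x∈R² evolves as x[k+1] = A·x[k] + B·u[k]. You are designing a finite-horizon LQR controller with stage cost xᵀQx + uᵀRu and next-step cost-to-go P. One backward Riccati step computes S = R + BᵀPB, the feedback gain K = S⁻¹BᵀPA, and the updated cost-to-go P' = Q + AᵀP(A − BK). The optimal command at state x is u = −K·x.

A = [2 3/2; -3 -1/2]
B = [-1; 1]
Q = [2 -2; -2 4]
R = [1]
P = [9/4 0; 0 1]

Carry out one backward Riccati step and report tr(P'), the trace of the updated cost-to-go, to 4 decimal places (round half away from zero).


12.5441

BᵀP = [-2.2500 1.0000]
S = R + BᵀPB = [1] + [3.2500] = [4.2500]
BᵀPA = [-7.5000 -3.8750]
K = S⁻¹·BᵀPA = [-1.7647 -0.9118]
A−BK = [0.2353 0.5882; -1.2353 0.4118]
AᵀP(A−BK) = [4.7647 1.4118; 1.4118 1.7794]
P' = Q + AᵀP(A−BK) = [6.7647 -0.5882; -0.5882 5.7794]
tr(P') = 12.5441


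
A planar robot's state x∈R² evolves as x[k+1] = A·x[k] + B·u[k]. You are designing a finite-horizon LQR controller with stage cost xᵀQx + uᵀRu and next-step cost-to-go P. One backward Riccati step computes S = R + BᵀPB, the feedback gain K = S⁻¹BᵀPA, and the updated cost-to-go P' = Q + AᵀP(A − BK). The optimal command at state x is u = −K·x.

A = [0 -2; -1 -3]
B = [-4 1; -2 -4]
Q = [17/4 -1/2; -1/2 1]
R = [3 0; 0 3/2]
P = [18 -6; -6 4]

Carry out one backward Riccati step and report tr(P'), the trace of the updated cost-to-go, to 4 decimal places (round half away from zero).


BᵀP = [-60.0000 16.0000; 42.0000 -22.0000]
S = R + BᵀPB = [3 0; 0 3/2] + [208.0000 -124.0000; -124.0000 130.0000] = [211.0000 -124.0000; -124.0000 131.5000]
BᵀPA = [-16.0000 72.0000; 22.0000 -18.0000]
K = S⁻¹·BᵀPA = [0.0504 0.5849; 0.2149 0.4147]
A−BK = [-0.0131 -0.0749; -0.0397 -0.1713]
AᵀP(A−BK) = [0.0800 0.2357; 0.2357 1.3489]
P' = Q + AᵀP(A−BK) = [4.3300 -0.2643; -0.2643 2.3489]
tr(P') = 6.6789

6.6789


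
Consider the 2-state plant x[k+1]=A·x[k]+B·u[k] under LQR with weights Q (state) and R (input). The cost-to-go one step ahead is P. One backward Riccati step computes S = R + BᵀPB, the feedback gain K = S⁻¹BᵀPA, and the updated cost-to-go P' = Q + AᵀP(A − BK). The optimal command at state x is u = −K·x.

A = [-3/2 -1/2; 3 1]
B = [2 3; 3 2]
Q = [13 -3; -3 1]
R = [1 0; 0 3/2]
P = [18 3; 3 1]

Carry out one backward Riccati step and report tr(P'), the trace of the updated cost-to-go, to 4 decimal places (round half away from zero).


BᵀP = [45.0000 9.0000; 60.0000 11.0000]
S = R + BᵀPB = [1 0; 0 3/2] + [117.0000 153.0000; 153.0000 202.0000] = [118.0000 153.0000; 153.0000 203.5000]
BᵀPA = [-40.5000 -13.5000; -57.0000 -19.0000]
K = S⁻¹·BᵀPA = [0.7935 0.2645; -0.8767 -0.2922]
A−BK = [-0.4570 -0.1523; 2.3729 0.7910]
AᵀP(A−BK) = [4.6658 1.5553; 1.5553 0.5184]
P' = Q + AᵀP(A−BK) = [17.6658 -1.4447; -1.4447 1.5184]
tr(P') = 19.1842

19.1842


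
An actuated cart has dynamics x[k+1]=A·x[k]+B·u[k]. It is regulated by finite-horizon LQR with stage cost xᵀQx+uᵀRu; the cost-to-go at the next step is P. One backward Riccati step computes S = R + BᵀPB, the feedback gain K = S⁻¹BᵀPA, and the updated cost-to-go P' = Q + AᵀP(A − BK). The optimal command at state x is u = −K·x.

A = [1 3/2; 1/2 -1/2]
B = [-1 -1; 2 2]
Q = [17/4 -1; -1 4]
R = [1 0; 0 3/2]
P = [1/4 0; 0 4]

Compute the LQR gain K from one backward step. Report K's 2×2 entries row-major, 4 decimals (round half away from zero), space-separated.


0.1335 -0.1558 0.0890 -0.1039

BᵀP = [-0.2500 8.0000; -0.2500 8.0000]
S = R + BᵀPB = [1 0; 0 3/2] + [16.2500 16.2500; 16.2500 16.2500] = [17.2500 16.2500; 16.2500 17.7500]
BᵀPA = [3.7500 -4.3750; 3.7500 -4.3750]
K = S⁻¹·BᵀPA = [0.1335 -0.1558; 0.0890 -0.1039]
A−BK = [1.2226 1.2404; 0.0549 0.0193]
AᵀP(A−BK) = [0.4154 0.3487; 0.3487 0.4266]
P' = Q + AᵀP(A−BK) = [4.6654 -0.6513; -0.6513 4.4266]
tr(P') = 9.0920


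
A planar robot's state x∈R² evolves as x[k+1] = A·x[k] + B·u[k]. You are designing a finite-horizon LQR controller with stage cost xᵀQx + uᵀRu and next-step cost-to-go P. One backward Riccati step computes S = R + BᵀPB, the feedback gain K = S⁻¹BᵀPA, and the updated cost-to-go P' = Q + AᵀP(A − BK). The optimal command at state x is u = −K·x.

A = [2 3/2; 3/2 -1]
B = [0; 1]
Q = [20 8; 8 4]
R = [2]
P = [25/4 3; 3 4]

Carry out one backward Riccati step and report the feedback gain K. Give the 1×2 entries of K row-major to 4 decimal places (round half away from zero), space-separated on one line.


BᵀP = [3.0000 4.0000]
S = R + BᵀPB = [2] + [4.0000] = [6.0000]
BᵀPA = [12.0000 0.5000]
K = S⁻¹·BᵀPA = [2.0000 0.0833]
A−BK = [2.0000 1.5000; -0.5000 -1.0833]
AᵀP(A−BK) = [28.0000 12.5000; 12.5000 9.0208]
P' = Q + AᵀP(A−BK) = [48.0000 20.5000; 20.5000 13.0208]
tr(P') = 61.0208

2.0000 0.0833


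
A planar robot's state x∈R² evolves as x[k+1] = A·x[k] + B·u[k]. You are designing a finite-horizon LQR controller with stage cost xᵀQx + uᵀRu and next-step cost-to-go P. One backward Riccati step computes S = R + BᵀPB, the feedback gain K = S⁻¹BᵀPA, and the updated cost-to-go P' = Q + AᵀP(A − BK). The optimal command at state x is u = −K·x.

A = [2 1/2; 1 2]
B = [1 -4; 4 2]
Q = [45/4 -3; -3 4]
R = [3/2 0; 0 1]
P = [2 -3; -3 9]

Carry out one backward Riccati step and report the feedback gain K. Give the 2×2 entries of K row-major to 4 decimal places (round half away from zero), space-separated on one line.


0.4073 0.4727 -0.3520 0.0247

BᵀP = [-10.0000 33.0000; -14.0000 30.0000]
S = R + BᵀPB = [3/2 0; 0 1] + [122.0000 106.0000; 106.0000 116.0000] = [123.5000 106.0000; 106.0000 117.0000]
BᵀPA = [13.0000 61.0000; 2.0000 53.0000]
K = S⁻¹·BᵀPA = [0.4073 0.4727; -0.3520 0.0247]
A−BK = [0.1848 0.1263; 0.0745 0.0597]
AᵀP(A−BK) = [0.4084 0.3055; 0.3055 0.3545]
P' = Q + AᵀP(A−BK) = [11.6584 -2.6945; -2.6945 4.3545]
tr(P') = 16.0130


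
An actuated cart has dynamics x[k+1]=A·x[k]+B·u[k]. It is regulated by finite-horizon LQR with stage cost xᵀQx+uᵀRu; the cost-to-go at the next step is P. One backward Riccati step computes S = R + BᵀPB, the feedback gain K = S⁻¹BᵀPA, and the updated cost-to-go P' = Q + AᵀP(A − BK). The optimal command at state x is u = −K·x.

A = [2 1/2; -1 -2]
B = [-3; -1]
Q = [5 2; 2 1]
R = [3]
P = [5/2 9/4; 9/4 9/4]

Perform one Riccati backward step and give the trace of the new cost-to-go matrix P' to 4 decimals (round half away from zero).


7.5261

BᵀP = [-9.7500 -9.0000]
S = R + BᵀPB = [3] + [38.2500] = [41.2500]
BᵀPA = [-10.5000 13.1250]
K = S⁻¹·BᵀPA = [-0.2545 0.3182]
A−BK = [1.2364 1.4545; -1.2545 -1.6818]
AᵀP(A−BK) = [0.5773 0.2159; 0.2159 0.9489]
P' = Q + AᵀP(A−BK) = [5.5773 2.2159; 2.2159 1.9489]
tr(P') = 7.5261


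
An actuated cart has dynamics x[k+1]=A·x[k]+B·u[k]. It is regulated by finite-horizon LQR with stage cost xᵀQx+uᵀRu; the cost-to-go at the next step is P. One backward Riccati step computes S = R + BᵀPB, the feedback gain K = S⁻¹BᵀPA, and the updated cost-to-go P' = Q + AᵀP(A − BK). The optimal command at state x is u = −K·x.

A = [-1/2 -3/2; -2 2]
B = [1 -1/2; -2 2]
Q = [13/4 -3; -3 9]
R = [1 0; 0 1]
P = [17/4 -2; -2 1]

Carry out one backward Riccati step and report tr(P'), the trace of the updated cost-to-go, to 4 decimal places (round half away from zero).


BᵀP = [8.2500 -4.0000; -6.1250 3.0000]
S = R + BᵀPB = [1 0; 0 1] + [16.2500 -12.1250; -12.1250 9.0625] = [17.2500 -12.1250; -12.1250 10.0625]
BᵀPA = [3.8750 -20.3750; -2.9375 15.1875]
K = S⁻¹·BᵀPA = [0.1271 -0.7859; -0.1388 0.5624]
A−BK = [-0.6965 -0.4329; -1.4682 -0.6965]
AᵀP(A−BK) = [0.1624 -0.1153; -0.1153 1.0094]
P' = Q + AᵀP(A−BK) = [3.4124 -3.1153; -3.1153 10.0094]
tr(P') = 13.4218

13.4218


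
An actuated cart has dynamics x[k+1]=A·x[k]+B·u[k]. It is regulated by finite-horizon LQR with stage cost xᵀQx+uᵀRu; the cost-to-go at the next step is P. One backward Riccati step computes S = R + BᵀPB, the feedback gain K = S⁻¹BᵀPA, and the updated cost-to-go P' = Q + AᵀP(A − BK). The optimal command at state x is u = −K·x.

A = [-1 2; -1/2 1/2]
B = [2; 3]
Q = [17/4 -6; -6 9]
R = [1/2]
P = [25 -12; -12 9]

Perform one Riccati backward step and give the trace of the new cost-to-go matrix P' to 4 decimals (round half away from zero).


77.1367

BᵀP = [14.0000 3.0000]
S = R + BᵀPB = [1/2] + [37.0000] = [37.5000]
BᵀPA = [-15.5000 29.5000]
K = S⁻¹·BᵀPA = [-0.4133 0.7867]
A−BK = [-0.1733 0.4267; 0.7400 -1.8600]
AᵀP(A−BK) = [8.8433 -22.0567; -22.0567 55.0433]
P' = Q + AᵀP(A−BK) = [13.0933 -28.0567; -28.0567 64.0433]
tr(P') = 77.1367


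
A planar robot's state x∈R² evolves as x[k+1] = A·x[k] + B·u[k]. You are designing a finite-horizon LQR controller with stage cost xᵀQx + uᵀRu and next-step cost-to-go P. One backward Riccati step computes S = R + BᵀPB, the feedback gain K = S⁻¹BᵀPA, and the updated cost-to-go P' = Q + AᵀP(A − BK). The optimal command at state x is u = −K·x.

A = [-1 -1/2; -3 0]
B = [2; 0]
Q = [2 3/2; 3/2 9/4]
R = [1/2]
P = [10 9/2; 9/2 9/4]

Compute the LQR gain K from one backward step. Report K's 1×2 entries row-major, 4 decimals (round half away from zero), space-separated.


BᵀP = [20.0000 9.0000]
S = R + BᵀPB = [1/2] + [40.0000] = [40.5000]
BᵀPA = [-47.0000 -10.0000]
K = S⁻¹·BᵀPA = [-1.1605 -0.2469]
A−BK = [1.3210 -0.0062; -3.0000 0.0000]
AᵀP(A−BK) = [2.7068 0.1451; 0.1451 0.0309]
P' = Q + AᵀP(A−BK) = [4.7068 1.6451; 1.6451 2.2809]
tr(P') = 6.9877

-1.1605 -0.2469


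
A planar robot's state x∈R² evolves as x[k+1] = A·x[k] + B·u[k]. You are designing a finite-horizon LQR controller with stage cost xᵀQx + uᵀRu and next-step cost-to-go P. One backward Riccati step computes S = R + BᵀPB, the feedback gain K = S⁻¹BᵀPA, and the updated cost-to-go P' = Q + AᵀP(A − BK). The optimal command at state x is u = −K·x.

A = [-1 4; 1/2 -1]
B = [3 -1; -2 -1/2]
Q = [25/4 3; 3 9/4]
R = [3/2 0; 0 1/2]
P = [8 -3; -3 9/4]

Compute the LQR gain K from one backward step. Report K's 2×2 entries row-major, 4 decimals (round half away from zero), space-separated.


BᵀP = [30.0000 -13.5000; -6.5000 1.8750]
S = R + BᵀPB = [3/2 0; 0 1/2] + [117.0000 -23.2500; -23.2500 5.5625] = [118.5000 -23.2500; -23.2500 6.0625]
BᵀPA = [-36.7500 133.5000; 7.4375 -27.8750]
K = S⁻¹·BᵀPA = [-0.2804 0.9067; 0.1513 -1.1207]
A−BK = [-0.0074 0.1592; 0.0148 0.2530]
AᵀP(A−BK) = [0.1310 -0.4686; -0.4686 1.9663]
P' = Q + AᵀP(A−BK) = [6.3810 2.5314; 2.5314 4.2163]
tr(P') = 10.5973

-0.2804 0.9067 0.1513 -1.1207


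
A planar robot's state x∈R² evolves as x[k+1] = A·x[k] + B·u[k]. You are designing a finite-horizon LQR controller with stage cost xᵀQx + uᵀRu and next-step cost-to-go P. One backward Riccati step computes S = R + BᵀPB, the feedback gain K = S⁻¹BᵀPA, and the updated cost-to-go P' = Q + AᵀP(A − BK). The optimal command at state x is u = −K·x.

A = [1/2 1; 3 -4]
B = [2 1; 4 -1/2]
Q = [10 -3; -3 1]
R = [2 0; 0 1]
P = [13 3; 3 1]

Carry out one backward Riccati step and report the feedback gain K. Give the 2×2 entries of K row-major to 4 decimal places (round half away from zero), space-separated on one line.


0.4780 -0.3019 -0.2243 1.0189

BᵀP = [38.0000 10.0000; 11.5000 2.5000]
S = R + BᵀPB = [2 0; 0 1] + [116.0000 33.0000; 33.0000 10.2500] = [118.0000 33.0000; 33.0000 11.2500]
BᵀPA = [49.0000 -2.0000; 13.2500 1.5000]
K = S⁻¹·BᵀPA = [0.4780 -0.3019; -0.2243 1.0189]
A−BK = [-0.2317 0.5849; 0.9759 -2.2830]
AᵀP(A−BK) = [0.8008 -1.2075; -1.2075 2.8679]
P' = Q + AᵀP(A−BK) = [10.8008 -4.2075; -4.2075 3.8679]
tr(P') = 14.6688


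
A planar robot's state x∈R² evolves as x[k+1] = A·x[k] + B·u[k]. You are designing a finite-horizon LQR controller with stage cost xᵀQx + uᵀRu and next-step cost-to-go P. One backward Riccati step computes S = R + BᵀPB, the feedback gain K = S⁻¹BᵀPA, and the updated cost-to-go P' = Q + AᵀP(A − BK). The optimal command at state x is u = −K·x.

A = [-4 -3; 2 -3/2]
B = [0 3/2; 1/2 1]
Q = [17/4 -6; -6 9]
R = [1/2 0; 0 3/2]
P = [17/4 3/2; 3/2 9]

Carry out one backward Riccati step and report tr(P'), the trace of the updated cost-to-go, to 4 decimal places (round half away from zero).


BᵀP = [0.7500 4.5000; 7.8750 11.2500]
S = R + BᵀPB = [1/2 0; 0 3/2] + [2.2500 5.6250; 5.6250 23.0625] = [2.7500 5.6250; 5.6250 24.5625]
BᵀPA = [6.0000 -9.0000; -9.0000 -40.5000]
K = S⁻¹·BᵀPA = [5.5144 0.1880; -1.6292 -1.6919]
A−BK = [-1.5561 -0.4621; 0.8721 0.0979]
AᵀP(A−BK) = [32.2507 7.6449; 7.6449 5.1697]
P' = Q + AᵀP(A−BK) = [36.5007 1.6449; 1.6449 14.1697]
tr(P') = 50.6704

50.6704


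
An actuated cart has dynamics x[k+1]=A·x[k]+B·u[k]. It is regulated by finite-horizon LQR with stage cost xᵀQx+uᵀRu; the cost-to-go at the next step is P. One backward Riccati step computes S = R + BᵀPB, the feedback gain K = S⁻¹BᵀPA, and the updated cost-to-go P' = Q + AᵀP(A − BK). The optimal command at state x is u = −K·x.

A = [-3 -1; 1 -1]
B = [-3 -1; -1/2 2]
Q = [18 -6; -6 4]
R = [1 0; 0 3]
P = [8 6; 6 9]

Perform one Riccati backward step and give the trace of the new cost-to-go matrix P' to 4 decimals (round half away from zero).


BᵀP = [-27.0000 -22.5000; 4.0000 12.0000]
S = R + BᵀPB = [1 0; 0 3] + [92.2500 -18.0000; -18.0000 20.0000] = [93.2500 -18.0000; -18.0000 23.0000]
BᵀPA = [58.5000 49.5000; 0.0000 -16.0000]
K = S⁻¹·BᵀPA = [0.7390 0.4671; 0.5783 -0.3301]
A−BK = [-0.2047 0.0713; 0.2128 -0.1063]
AᵀP(A−BK) = [1.7696 -0.3262; -0.3262 0.5965]
P' = Q + AᵀP(A−BK) = [19.7696 -6.3262; -6.3262 4.5965]
tr(P') = 24.3661

24.3661


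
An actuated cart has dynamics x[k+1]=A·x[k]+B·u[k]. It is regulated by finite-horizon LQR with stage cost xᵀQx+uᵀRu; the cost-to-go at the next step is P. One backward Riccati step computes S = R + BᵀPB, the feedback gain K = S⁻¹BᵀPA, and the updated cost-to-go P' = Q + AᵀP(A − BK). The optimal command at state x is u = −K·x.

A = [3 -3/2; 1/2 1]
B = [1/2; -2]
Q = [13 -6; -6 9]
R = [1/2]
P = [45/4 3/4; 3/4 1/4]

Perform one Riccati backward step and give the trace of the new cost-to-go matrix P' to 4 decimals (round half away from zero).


BᵀP = [4.1250 -0.1250]
S = R + BᵀPB = [1/2] + [2.3125] = [2.8125]
BᵀPA = [12.3125 -6.3125]
K = S⁻¹·BᵀPA = [4.3778 -2.2444]
A−BK = [0.8111 -0.3778; 9.2556 -3.4889]
AᵀP(A−BK) = [49.6611 -21.1778; -21.1778 9.1444]
P' = Q + AᵀP(A−BK) = [62.6611 -27.1778; -27.1778 18.1444]
tr(P') = 80.8056

80.8056


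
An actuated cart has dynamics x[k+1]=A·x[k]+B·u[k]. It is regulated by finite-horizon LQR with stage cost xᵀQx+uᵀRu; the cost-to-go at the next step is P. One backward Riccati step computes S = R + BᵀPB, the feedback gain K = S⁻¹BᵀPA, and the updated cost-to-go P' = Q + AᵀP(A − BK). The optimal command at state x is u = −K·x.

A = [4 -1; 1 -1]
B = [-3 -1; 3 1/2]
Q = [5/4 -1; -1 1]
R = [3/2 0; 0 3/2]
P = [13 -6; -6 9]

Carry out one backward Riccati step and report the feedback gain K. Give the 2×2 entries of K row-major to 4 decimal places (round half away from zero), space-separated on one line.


0.1333 -0.2432 -2.8173 1.0916

BᵀP = [-57.0000 45.0000; -16.0000 10.5000]
S = R + BᵀPB = [3/2 0; 0 3/2] + [306.0000 79.5000; 79.5000 21.2500] = [307.5000 79.5000; 79.5000 22.7500]
BᵀPA = [-183.0000 12.0000; -53.5000 5.5000]
K = S⁻¹·BᵀPA = [0.1333 -0.2432; -2.8173 1.0916]
A−BK = [1.5825 -0.6380; 2.0089 -0.8162]
AᵀP(A−BK) = [42.6596 -17.1038; -17.1038 6.9145]
P' = Q + AᵀP(A−BK) = [43.9096 -18.1038; -18.1038 7.9145]
tr(P') = 51.8241


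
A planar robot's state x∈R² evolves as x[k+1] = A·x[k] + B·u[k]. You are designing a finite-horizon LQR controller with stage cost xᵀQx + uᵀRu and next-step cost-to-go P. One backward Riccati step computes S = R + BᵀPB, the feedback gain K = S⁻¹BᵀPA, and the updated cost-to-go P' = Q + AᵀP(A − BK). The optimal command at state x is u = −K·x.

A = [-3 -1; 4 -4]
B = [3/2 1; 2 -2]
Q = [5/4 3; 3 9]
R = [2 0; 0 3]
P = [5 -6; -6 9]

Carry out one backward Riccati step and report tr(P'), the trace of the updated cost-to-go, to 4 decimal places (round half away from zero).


BᵀP = [-4.5000 9.0000; 17.0000 -24.0000]
S = R + BᵀPB = [2 0; 0 3] + [11.2500 -22.5000; -22.5000 65.0000] = [13.2500 -22.5000; -22.5000 68.0000]
BᵀPA = [49.5000 -31.5000; -147.0000 79.0000]
K = S⁻¹·BᵀPA = [0.1482 -0.9234; -2.1127 0.8562]
A−BK = [-1.1096 -0.4712; -0.5218 -0.4408]
AᵀP(A−BK) = [15.0931 -5.4262; -5.4262 4.2711]
P' = Q + AᵀP(A−BK) = [16.3431 -2.4262; -2.4262 13.2711]
tr(P') = 29.6142

29.6142


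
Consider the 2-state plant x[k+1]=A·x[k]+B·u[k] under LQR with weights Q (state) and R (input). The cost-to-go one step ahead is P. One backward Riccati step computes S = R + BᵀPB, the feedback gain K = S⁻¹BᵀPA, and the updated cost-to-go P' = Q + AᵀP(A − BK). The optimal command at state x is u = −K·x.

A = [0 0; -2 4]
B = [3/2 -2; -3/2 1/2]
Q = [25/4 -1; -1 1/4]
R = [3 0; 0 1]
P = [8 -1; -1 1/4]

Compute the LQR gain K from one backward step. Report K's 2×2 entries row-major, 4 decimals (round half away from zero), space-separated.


0.0956 -0.1913 -0.0450 0.0900

BᵀP = [13.5000 -1.8750; -16.5000 2.1250]
S = R + BᵀPB = [3 0; 0 1] + [23.0625 -27.9375; -27.9375 34.0625] = [26.0625 -27.9375; -27.9375 35.0625]
BᵀPA = [3.7500 -7.5000; -4.2500 8.5000]
K = S⁻¹·BᵀPA = [0.0956 -0.1913; -0.0450 0.0900]
A−BK = [-0.2335 0.4669; -1.8340 3.6681]
AᵀP(A−BK) = [0.4501 -0.9001; -0.9001 1.8003]
P' = Q + AᵀP(A−BK) = [6.7001 -1.9001; -1.9001 2.0503]
tr(P') = 8.7504


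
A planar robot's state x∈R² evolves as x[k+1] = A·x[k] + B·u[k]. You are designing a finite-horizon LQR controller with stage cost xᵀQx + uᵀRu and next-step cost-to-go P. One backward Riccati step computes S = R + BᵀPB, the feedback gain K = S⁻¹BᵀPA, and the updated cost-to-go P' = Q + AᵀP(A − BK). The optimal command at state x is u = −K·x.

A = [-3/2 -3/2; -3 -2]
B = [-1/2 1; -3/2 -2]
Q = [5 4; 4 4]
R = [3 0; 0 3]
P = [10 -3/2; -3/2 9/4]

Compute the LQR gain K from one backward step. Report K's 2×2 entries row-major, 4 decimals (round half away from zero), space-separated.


BᵀP = [-2.7500 -2.6250; 13.0000 -6.0000]
S = R + BᵀPB = [3 0; 0 3] + [5.3125 2.5000; 2.5000 25.0000] = [8.3125 2.5000; 2.5000 28.0000]
BᵀPA = [12.0000 9.3750; -1.5000 -7.5000]
K = S⁻¹·BᵀPA = [1.5000 1.2417; -0.1875 -0.3787]
A−BK = [-0.5625 -0.5004; -1.1250 -0.8949]
AᵀP(A−BK) = [10.9688 9.2813; 9.2813 8.0184]
P' = Q + AᵀP(A−BK) = [15.9688 13.2813; 13.2813 12.0184]
tr(P') = 27.9872

1.5000 1.2417 -0.1875 -0.3787


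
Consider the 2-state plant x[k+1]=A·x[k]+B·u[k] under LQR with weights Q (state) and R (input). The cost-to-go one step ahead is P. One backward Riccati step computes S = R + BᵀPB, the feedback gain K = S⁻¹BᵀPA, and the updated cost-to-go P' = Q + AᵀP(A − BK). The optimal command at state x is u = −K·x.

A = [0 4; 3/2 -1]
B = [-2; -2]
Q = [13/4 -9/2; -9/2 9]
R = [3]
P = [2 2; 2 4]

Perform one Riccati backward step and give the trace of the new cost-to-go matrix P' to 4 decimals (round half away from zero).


24.4128

BᵀP = [-8.0000 -12.0000]
S = R + BᵀPB = [3] + [40.0000] = [43.0000]
BᵀPA = [-18.0000 -20.0000]
K = S⁻¹·BᵀPA = [-0.4186 -0.4651]
A−BK = [-0.8372 3.0698; 0.6628 -1.9302]
AᵀP(A−BK) = [1.4651 -2.3721; -2.3721 10.6977]
P' = Q + AᵀP(A−BK) = [4.7151 -6.8721; -6.8721 19.6977]
tr(P') = 24.4128


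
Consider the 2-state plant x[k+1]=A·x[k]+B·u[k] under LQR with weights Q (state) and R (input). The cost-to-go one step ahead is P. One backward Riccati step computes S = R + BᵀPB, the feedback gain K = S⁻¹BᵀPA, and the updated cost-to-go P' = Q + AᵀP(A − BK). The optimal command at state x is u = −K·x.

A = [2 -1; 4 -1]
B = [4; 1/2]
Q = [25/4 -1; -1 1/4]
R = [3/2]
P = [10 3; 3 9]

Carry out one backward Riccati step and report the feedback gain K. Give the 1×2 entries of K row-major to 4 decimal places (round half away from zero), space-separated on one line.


BᵀP = [41.5000 16.5000]
S = R + BᵀPB = [3/2] + [174.2500] = [175.7500]
BᵀPA = [149.0000 -58.0000]
K = S⁻¹·BᵀPA = [0.8478 -0.3300]
A−BK = [-1.3912 0.3201; 3.5761 -0.8350]
AᵀP(A−BK) = [105.6785 -24.8279; -24.8279 5.8592]
P' = Q + AᵀP(A−BK) = [111.9285 -25.8279; -25.8279 6.1092]
tr(P') = 118.0377

0.8478 -0.3300


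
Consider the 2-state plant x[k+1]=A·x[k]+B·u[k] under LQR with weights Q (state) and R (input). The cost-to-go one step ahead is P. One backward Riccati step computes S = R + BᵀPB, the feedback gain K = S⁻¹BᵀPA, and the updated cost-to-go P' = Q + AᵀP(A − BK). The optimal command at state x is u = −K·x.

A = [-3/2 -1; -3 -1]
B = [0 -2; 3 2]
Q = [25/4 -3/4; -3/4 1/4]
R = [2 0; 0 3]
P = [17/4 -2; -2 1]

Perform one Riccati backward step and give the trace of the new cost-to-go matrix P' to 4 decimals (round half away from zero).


BᵀP = [-6.0000 3.0000; -12.5000 6.0000]
S = R + BᵀPB = [2 0; 0 3] + [9.0000 18.0000; 18.0000 37.0000] = [11.0000 18.0000; 18.0000 40.0000]
BᵀPA = [0.0000 3.0000; 0.7500 6.5000]
K = S⁻¹·BᵀPA = [-0.1164 0.0259; 0.0711 0.1509]
A−BK = [-1.3578 -0.6983; -2.7931 -1.3793]
AᵀP(A−BK) = [0.5092 0.2619; 0.2619 0.1918]
P' = Q + AᵀP(A−BK) = [6.7592 -0.4881; -0.4881 0.4418]
tr(P') = 7.2010

7.2010
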